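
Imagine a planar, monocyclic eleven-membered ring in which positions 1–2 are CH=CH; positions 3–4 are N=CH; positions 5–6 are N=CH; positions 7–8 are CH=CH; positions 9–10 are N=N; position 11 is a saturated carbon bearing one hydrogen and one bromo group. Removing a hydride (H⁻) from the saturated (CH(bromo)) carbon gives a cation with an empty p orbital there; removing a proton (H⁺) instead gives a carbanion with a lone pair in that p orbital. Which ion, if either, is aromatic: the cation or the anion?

The cation

Both ions have a continuous loop of p orbitals — each ring atom is sp².
Cation: 5 × 2 + 0 = 10 π electrons → 4(2)+2, aromatic.
Anion: 5 × 2 + 2 = 12 π electrons → 4(3), antiaromatic.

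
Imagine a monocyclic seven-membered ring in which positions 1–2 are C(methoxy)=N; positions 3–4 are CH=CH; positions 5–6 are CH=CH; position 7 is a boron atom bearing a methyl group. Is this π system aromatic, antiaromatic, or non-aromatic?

Aromatic

Every ring atom contributes a p orbital perpendicular to the ring (the double-bond atoms are sp², each contributing one p electron; the doubly-bonded nitrogens are pyridine-type — their lone pairs lie in the ring plane, leaving one electron in the p orbital; the boron has an empty p orbital), so the π system is cyclic and fully conjugated.
Counting π electrons: 3 × 2 = 6 from the double-bond units + 0 from the B(methyl) atom = 6.
Since 6 = 4·1 + 2, the ring meets the 4n+2 criterion.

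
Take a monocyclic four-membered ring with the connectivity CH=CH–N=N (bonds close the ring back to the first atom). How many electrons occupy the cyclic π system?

Check conjugation: every atom in a ring double bond is sp² and brings one electron to the p orbital; each sp² =N– keeps its lone pair in-plane and puts one electron into the π system — every position has a p orbital, so the cyclic π system is continuous.
π-electron count: 2 × 2 = 4 from the 2 double-bond units.

4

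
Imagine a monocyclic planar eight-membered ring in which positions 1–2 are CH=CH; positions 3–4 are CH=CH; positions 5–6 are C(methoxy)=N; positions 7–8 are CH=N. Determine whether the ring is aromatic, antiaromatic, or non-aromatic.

Every ring atom contributes a p orbital perpendicular to the ring (the double-bond atoms are sp², each contributing one p electron; the doubly-bonded nitrogens are pyridine-type — their lone pairs lie in the ring plane, leaving one electron in the p orbital), so the π system is cyclic and fully conjugated.
Counting π electrons: 4 × 2 = 8 from the 4 double-bond units.
8 = 4(2); a planar, fully conjugated 4n system is antiaromatic.

Antiaromatic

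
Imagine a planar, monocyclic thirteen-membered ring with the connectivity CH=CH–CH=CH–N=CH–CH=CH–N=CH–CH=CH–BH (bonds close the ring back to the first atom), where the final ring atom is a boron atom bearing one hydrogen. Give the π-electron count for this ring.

12

All ring atoms are sp² and supply a p orbital to the ring (each doubly-bonded ring atom is sp² with one p-orbital electron; each =N– nitrogen is pyridine-type (lone pair in the sp² plane, one electron in the p orbital); the boron has an empty p orbital); the conjugation is uninterrupted.
π-electron count: 6 × 2 = 12 from the double-bond units + 0 from the BH atom = 12.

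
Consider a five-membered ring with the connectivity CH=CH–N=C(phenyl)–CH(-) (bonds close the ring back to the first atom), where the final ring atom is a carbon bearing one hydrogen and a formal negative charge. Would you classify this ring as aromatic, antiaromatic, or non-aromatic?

Every ring atom contributes a p orbital perpendicular to the ring (every atom in a ring double bond is sp² and brings one electron to the p orbital; each =N– nitrogen is pyridine-type (lone pair in the sp² plane, one electron in the p orbital); the carbanion's lone pair occupies the p orbital), so the π system is cyclic and fully conjugated.
Counting π electrons: 2 × 2 = 4 from the double-bond units + 2 from the CH(-) atom = 6.
Since 6 = 4·1 + 2, the ring meets the 4n+2 criterion.

Aromatic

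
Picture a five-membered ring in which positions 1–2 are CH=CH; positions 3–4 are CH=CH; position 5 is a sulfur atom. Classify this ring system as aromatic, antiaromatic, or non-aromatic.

Check conjugation: the double-bond atoms are sp², each contributing one p electron; the sulfur donates one lone pair from its p orbital — every position has a p orbital, so the cyclic π system is continuous.
π-electron count: 2 × 2 = 4 from the double-bond units + 2 from the S atom = 6.
That gives a 4n+2 count (6, n = 1).
(The species described is thiophene.)

Aromatic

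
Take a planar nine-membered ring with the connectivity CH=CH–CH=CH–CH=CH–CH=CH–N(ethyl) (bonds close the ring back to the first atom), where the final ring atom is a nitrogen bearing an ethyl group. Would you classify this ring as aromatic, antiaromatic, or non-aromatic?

All ring atoms are sp² and supply a p orbital to the ring (every atom in a ring double bond is sp² and brings one electron to the p orbital; the pyrrole-type nitrogen donates its lone pair from the p orbital); the conjugation is uninterrupted.
Adding the contributions, 4 × 2 = 8 from the double-bond units + 2 from the N(ethyl) atom = 10.
With 10 π electrons (n = 2), the Hückel 4n+2 condition holds.

Aromatic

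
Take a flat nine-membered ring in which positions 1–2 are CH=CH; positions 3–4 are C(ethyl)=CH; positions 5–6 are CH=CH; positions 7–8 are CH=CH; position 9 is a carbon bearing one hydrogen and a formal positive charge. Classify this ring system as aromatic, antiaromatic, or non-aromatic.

Antiaromatic

All ring atoms are sp² and supply a p orbital to the ring (the double-bond atoms are sp², each contributing one p electron; the carbocation has an empty p orbital); the conjugation is uninterrupted.
Counting π electrons: 4 × 2 = 8 from the double-bond units + 0 from the CH(+) atom = 8.
8 = 4(2); a planar, fully conjugated 4n system is antiaromatic.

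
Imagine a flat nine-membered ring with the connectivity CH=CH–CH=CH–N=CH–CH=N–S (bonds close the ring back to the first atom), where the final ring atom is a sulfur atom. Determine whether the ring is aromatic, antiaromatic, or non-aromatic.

The p orbitals form a continuous loop: the double-bond atoms are sp², each contributing one p electron; each =N– nitrogen is pyridine-type (lone pair in the sp² plane, one electron in the p orbital); the sulfur donates one lone pair from its p orbital. The ring is fully conjugated.
Counting π electrons: 4 × 2 = 8 from the double-bond units + 2 from the S atom = 10.
That gives a 4n+2 count (10, n = 2).

Aromatic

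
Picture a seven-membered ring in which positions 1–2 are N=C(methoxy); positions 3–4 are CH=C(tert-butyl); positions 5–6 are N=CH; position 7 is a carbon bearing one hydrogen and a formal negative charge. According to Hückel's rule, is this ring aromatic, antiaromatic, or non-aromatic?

Check conjugation: every atom in a ring double bond is sp² and brings one electron to the p orbital; each =N– nitrogen is pyridine-type (lone pair in the sp² plane, one electron in the p orbital); the carbanion's lone pair occupies the p orbital — every position has a p orbital, so the cyclic π system is continuous.
Counting π electrons: 3 × 2 = 6 from the double-bond units + 2 from the CH(-) atom = 8.
8 = 4(2); a planar, fully conjugated 4n system is antiaromatic.

Antiaromatic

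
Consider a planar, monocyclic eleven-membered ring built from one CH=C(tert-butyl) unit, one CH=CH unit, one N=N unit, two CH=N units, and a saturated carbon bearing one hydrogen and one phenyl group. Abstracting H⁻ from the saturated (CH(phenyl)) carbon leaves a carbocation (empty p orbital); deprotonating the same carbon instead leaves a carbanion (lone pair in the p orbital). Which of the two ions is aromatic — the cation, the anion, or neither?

In either ion the ring is fully conjugated: every atom, including the new sp² carbon, supplies a p orbital.
Cation: 5 × 2 + 0 = 10 π electrons → 4(2)+2, aromatic.
Anion: 5 × 2 + 2 = 12 π electrons → 4(3), antiaromatic.

The cation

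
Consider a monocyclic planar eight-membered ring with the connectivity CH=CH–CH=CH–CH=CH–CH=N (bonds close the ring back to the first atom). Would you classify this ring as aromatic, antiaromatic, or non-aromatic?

Antiaromatic

Check conjugation: the double-bond atoms are sp², each contributing one p electron; each sp² =N– keeps its lone pair in-plane and puts one electron into the π system — every position has a p orbital, so the cyclic π system is continuous.
Adding the contributions, 4 × 2 = 8 from the 4 double-bond units.
8 is a 4n count (n = 2), so the planar conjugated ring is antiaromatic.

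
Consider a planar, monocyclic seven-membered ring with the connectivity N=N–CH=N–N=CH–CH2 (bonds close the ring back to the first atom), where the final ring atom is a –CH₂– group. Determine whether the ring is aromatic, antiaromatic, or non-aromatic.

Non-aromatic

Because the tetrahedral CH₂ carbon is sp³ and has no p orbital in the ring π system at the CH2 position, the π system cannot extend all the way around the ring.
Broken conjugation rules out both aromaticity and antiaromaticity.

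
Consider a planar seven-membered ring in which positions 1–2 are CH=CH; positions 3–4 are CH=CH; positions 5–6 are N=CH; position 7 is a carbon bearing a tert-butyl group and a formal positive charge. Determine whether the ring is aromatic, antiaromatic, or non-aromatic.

Aromatic

The p orbitals form a continuous loop: every atom in a ring double bond is sp² and brings one electron to the p orbital; each sp² =N– keeps its lone pair in-plane and puts one electron into the π system; the carbocation has an empty p orbital. The ring is fully conjugated.
Adding the contributions, 3 × 2 = 6 from the double-bond units + 0 from the C(tert-butyl)(+) atom = 6.
That gives a 4n+2 count (6, n = 1).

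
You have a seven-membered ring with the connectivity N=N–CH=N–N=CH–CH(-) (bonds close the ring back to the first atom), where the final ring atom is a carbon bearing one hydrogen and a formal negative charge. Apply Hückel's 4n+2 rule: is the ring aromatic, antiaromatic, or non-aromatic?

All ring atoms are sp² and supply a p orbital to the ring (the double-bond atoms are sp², each contributing one p electron; each =N– nitrogen is pyridine-type (lone pair in the sp² plane, one electron in the p orbital); the carbanion's lone pair occupies the p orbital); the conjugation is uninterrupted.
π-electron count: 3 × 2 = 6 from the double-bond units + 2 from the CH(-) atom = 8.
8 is a 4n count (n = 2), so the planar conjugated ring is antiaromatic.

Antiaromatic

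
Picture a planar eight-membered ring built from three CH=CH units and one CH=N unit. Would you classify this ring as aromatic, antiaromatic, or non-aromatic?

Antiaromatic

Check conjugation: the double-bond atoms are sp², each contributing one p electron; each sp² =N– keeps its lone pair in-plane and puts one electron into the π system — every position has a p orbital, so the cyclic π system is continuous.
Adding the contributions, 4 × 2 = 8 from the 4 double-bond units.
A 4n π count (8, n = 2) in a planar conjugated ring means antiaromatic.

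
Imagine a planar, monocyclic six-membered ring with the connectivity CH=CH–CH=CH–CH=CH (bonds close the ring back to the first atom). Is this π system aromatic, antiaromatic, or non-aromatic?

Every ring atom contributes a p orbital perpendicular to the ring (each doubly-bonded ring atom is sp² with one p-orbital electron), so the π system is cyclic and fully conjugated.
π-electron count: 3 × 2 = 6 from the 3 double-bond units.
With 6 π electrons (n = 1), the Hückel 4n+2 condition holds.
This is benzene.

Aromatic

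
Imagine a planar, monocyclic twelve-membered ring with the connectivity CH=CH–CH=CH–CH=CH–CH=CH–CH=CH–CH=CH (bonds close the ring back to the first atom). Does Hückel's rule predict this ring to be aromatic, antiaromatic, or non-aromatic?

Antiaromatic

Check conjugation: each doubly-bonded ring atom is sp² with one p-orbital electron — every position has a p orbital, so the cyclic π system is continuous.
Adding the contributions, 6 × 2 = 12 from the 6 double-bond units.
12 is a 4n count (n = 3), so the planar conjugated ring is antiaromatic.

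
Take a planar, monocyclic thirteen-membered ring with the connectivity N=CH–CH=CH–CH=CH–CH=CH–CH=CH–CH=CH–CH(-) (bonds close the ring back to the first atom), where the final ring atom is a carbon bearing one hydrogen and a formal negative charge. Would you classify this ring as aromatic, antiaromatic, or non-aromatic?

All ring atoms are sp² and supply a p orbital to the ring (every atom in a ring double bond is sp² and brings one electron to the p orbital; the doubly-bonded nitrogens are pyridine-type — their lone pairs lie in the ring plane, leaving one electron in the p orbital; the carbanion's lone pair occupies the p orbital); the conjugation is uninterrupted.
π-electron count: 6 × 2 = 12 from the double-bond units + 2 from the CH(-) atom = 14.
Since 14 = 4·3 + 2, the ring meets the 4n+2 criterion.

Aromatic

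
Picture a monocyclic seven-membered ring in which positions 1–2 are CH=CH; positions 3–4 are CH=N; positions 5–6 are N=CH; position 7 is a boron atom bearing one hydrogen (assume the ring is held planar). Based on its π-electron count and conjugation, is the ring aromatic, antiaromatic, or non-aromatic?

All ring atoms are sp² and supply a p orbital to the ring (each doubly-bonded ring atom is sp² with one p-orbital electron; each sp² =N– keeps its lone pair in-plane and puts one electron into the π system; the boron has an empty p orbital); the conjugation is uninterrupted.
π-electron count: 3 × 2 = 6 from the double-bond units + 0 from the BH atom = 6.
That gives a 4n+2 count (6, n = 1).

Aromatic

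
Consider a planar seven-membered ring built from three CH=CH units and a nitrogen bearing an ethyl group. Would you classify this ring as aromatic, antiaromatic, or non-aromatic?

All ring atoms are sp² and supply a p orbital to the ring (the double-bond atoms are sp², each contributing one p electron; the pyrrole-type nitrogen donates its lone pair from the p orbital); the conjugation is uninterrupted.
Adding the contributions, 3 × 2 = 6 from the double-bond units + 2 from the N(ethyl) atom = 8.
8 is a 4n count (n = 2), so the planar conjugated ring is antiaromatic.

Antiaromatic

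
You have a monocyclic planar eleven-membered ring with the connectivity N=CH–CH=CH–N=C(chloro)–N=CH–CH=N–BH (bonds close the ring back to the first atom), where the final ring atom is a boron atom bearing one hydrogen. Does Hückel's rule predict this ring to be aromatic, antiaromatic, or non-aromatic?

Check conjugation: the double-bond atoms are sp², each contributing one p electron; each =N– nitrogen is pyridine-type (lone pair in the sp² plane, one electron in the p orbital); the boron has an empty p orbital — every position has a p orbital, so the cyclic π system is continuous.
Tallying contributions gives 5 × 2 = 10 from the double-bond units + 0 from the BH atom = 10.
10 = 4(2) + 2, which satisfies Hückel's 4n+2 rule.

Aromatic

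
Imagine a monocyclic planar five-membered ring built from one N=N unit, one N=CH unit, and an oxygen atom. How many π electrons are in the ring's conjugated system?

6

Every ring atom contributes a p orbital perpendicular to the ring (each doubly-bonded ring atom is sp² with one p-orbital electron; each sp² =N– keeps its lone pair in-plane and puts one electron into the π system; the oxygen donates one lone pair from its p orbital), so the π system is cyclic and fully conjugated.
Tallying contributions gives 2 × 2 = 4 from the double-bond units + 2 from the O atom = 6.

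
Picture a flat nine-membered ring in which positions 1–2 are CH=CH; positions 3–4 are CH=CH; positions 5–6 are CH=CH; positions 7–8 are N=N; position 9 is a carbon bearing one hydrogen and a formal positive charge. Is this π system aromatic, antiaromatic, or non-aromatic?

Antiaromatic

The p orbitals form a continuous loop: each doubly-bonded ring atom is sp² with one p-orbital electron; the doubly-bonded nitrogens are pyridine-type — their lone pairs lie in the ring plane, leaving one electron in the p orbital; the carbocation has an empty p orbital. The ring is fully conjugated.
Adding the contributions, 4 × 2 = 8 from the double-bond units + 0 from the CH(+) atom = 8.
8 is a 4n count (n = 2), so the planar conjugated ring is antiaromatic.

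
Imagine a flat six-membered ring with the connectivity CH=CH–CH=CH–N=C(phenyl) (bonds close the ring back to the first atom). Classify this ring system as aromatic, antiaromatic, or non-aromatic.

Aromatic

The p orbitals form a continuous loop: each doubly-bonded ring atom is sp² with one p-orbital electron; each sp² =N– keeps its lone pair in-plane and puts one electron into the π system. The ring is fully conjugated.
π-electron count: 3 × 2 = 6 from the 3 double-bond units.
Since 6 = 4·1 + 2, the ring meets the 4n+2 criterion.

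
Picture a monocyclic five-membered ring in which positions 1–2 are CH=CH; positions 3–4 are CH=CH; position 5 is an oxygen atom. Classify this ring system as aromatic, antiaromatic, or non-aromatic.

Check conjugation: each doubly-bonded ring atom is sp² with one p-orbital electron; the oxygen donates one lone pair from its p orbital — every position has a p orbital, so the cyclic π system is continuous.
Adding the contributions, 2 × 2 = 4 from the double-bond units + 2 from the O atom = 6.
With 6 π electrons (n = 1), the Hückel 4n+2 condition holds.
(The species described is furan.)

Aromatic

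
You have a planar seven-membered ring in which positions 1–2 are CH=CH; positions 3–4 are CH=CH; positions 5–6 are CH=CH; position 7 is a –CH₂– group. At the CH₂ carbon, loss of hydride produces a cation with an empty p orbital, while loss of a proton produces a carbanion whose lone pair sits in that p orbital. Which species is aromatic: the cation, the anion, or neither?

In both ions every ring atom is sp² and contributes a p orbital, so both rings are fully conjugated.
Cation: 3 × 2 + 0 = 6 π electrons → 4(1)+2, aromatic.
Anion: 3 × 2 + 2 = 8 π electrons → 4(2), antiaromatic.

The cation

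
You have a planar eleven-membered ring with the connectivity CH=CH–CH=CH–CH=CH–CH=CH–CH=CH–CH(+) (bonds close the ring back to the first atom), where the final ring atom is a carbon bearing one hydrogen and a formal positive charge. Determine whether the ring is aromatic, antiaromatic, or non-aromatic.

The p orbitals form a continuous loop: the double-bond atoms are sp², each contributing one p electron; the carbocation has an empty p orbital. The ring is fully conjugated.
π-electron count: 5 × 2 = 10 from the double-bond units + 0 from the CH(+) atom = 10.
With 10 π electrons (n = 2), the Hückel 4n+2 condition holds.

Aromatic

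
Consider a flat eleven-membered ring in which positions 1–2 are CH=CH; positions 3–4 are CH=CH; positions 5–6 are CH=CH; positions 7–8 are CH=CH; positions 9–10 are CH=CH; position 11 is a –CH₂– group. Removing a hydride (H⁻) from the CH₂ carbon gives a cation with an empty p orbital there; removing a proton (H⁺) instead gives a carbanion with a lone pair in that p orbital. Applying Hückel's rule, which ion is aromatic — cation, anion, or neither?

In either ion the ring is fully conjugated: every atom, including the new sp² carbon, supplies a p orbital.
Cation: 5 × 2 + 0 = 10 π electrons → 4(2)+2, aromatic.
Anion: 5 × 2 + 2 = 12 π electrons → 4(3), antiaromatic.

The cation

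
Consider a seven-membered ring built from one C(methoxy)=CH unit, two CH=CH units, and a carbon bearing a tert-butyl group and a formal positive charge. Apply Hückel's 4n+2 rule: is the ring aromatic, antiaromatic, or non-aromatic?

Aromatic

Every ring atom contributes a p orbital perpendicular to the ring (each doubly-bonded ring atom is sp² with one p-orbital electron; the carbocation has an empty p orbital), so the π system is cyclic and fully conjugated.
π-electron count: 3 × 2 = 6 from the double-bond units + 0 from the C(tert-butyl)(+) atom = 6.
6 = 4(1) + 2, which satisfies Hückel's 4n+2 rule.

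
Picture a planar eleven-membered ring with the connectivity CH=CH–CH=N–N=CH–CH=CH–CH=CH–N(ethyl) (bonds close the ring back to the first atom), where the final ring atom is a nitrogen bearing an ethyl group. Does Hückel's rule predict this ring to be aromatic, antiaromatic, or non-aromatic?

All ring atoms are sp² and supply a p orbital to the ring (every atom in a ring double bond is sp² and brings one electron to the p orbital; the doubly-bonded nitrogens are pyridine-type — their lone pairs lie in the ring plane, leaving one electron in the p orbital; the pyrrole-type nitrogen donates its lone pair from the p orbital); the conjugation is uninterrupted.
π-electron count: 5 × 2 = 10 from the double-bond units + 2 from the N(ethyl) atom = 12.
12 is a 4n count (n = 3), so the planar conjugated ring is antiaromatic.

Antiaromatic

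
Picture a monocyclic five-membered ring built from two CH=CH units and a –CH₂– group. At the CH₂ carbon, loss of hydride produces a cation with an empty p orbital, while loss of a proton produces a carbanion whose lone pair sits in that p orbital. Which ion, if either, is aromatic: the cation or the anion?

The anion

Once that carbon is sp², every ring atom has a p orbital and both ions are fully conjugated.
Cation: 2 × 2 + 0 = 4 π electrons → 4(1), antiaromatic.
Anion: 2 × 2 + 2 = 6 π electrons → 4(1)+2, aromatic.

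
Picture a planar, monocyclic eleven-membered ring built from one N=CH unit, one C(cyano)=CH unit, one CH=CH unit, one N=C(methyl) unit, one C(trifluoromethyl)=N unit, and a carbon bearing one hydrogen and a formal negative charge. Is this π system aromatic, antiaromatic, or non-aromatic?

Antiaromatic

Check conjugation: every atom in a ring double bond is sp² and brings one electron to the p orbital; each =N– nitrogen is pyridine-type (lone pair in the sp² plane, one electron in the p orbital); the carbanion's lone pair occupies the p orbital — every position has a p orbital, so the cyclic π system is continuous.
Tallying contributions gives 5 × 2 = 10 from the double-bond units + 2 from the CH(-) atom = 12.
With 12 = 4·3 π electrons, Hückel's rule classifies the planar ring as antiaromatic.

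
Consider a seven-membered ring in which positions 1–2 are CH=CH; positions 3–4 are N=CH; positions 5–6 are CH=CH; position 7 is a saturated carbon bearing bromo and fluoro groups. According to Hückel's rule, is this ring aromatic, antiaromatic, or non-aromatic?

Non-aromatic

The C(bromo)(fluoro) carbon is saturated: that saturated carbon is sp³ and has no p orbital in the ring π system. Conjugation is not continuous around the ring.
Without a continuous loop of overlapping p orbitals the Hückel electron count never comes into play.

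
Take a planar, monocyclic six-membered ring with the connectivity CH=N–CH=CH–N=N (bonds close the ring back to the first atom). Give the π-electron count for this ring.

All ring atoms are sp² and supply a p orbital to the ring (each doubly-bonded ring atom is sp² with one p-orbital electron; the doubly-bonded nitrogens are pyridine-type — their lone pairs lie in the ring plane, leaving one electron in the p orbital); the conjugation is uninterrupted.
Counting π electrons: 3 × 2 = 6 from the 3 double-bond units.

6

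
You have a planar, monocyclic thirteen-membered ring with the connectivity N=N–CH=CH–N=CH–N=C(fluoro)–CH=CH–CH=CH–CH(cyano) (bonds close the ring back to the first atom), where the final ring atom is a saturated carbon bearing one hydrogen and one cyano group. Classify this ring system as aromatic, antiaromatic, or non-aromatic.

The CH(cyano) carbon is saturated: that saturated carbon is sp³ and has no p orbital in the ring π system. Conjugation is not continuous around the ring.
A ring that is not fully conjugated cannot be aromatic or antiaromatic regardless of its π-electron count.

Non-aromatic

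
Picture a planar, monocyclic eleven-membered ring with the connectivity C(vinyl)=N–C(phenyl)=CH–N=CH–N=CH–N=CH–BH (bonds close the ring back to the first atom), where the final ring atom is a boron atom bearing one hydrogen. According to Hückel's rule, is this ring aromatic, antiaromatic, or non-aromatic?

Every ring atom contributes a p orbital perpendicular to the ring (each doubly-bonded ring atom is sp² with one p-orbital electron; the doubly-bonded nitrogens are pyridine-type — their lone pairs lie in the ring plane, leaving one electron in the p orbital; the boron has an empty p orbital), so the π system is cyclic and fully conjugated.
Counting π electrons: 5 × 2 = 10 from the double-bond units + 0 from the BH atom = 10.
With 10 π electrons (n = 2), the Hückel 4n+2 condition holds.

Aromatic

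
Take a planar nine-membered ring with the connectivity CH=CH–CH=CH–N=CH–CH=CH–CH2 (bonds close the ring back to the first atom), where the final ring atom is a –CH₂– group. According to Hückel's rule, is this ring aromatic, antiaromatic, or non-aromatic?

At the CH2 position, the tetrahedral CH₂ carbon is sp³ and has no p orbital in the ring π system; the ring's p-orbital overlap is broken there.
Broken conjugation rules out both aromaticity and antiaromaticity.

Non-aromatic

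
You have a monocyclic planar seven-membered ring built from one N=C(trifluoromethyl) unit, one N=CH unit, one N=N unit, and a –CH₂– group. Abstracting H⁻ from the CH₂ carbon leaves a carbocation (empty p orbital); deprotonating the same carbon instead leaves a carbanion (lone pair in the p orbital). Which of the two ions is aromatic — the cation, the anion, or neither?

The cation

In both ions every ring atom is sp² and contributes a p orbital, so both rings are fully conjugated.
Cation: 3 × 2 + 0 = 6 π electrons → 4(1)+2, aromatic.
Anion: 3 × 2 + 2 = 8 π electrons → 4(2), antiaromatic.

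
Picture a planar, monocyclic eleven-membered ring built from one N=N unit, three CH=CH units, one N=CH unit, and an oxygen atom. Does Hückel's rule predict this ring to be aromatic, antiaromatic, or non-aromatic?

Antiaromatic

Check conjugation: every atom in a ring double bond is sp² and brings one electron to the p orbital; each =N– nitrogen is pyridine-type (lone pair in the sp² plane, one electron in the p orbital); the oxygen donates one lone pair from its p orbital — every position has a p orbital, so the cyclic π system is continuous.
Tallying contributions gives 5 × 2 = 10 from the double-bond units + 2 from the O atom = 12.
12 = 4(3); a planar, fully conjugated 4n system is antiaromatic.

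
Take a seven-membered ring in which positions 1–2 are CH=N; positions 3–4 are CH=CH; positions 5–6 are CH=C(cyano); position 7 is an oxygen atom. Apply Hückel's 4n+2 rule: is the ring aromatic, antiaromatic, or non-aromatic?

Antiaromatic

Check conjugation: the double-bond atoms are sp², each contributing one p electron; each =N– nitrogen is pyridine-type (lone pair in the sp² plane, one electron in the p orbital); the oxygen donates one lone pair from its p orbital — every position has a p orbital, so the cyclic π system is continuous.
Adding the contributions, 3 × 2 = 6 from the double-bond units + 2 from the O atom = 8.
8 is a 4n count (n = 2), so the planar conjugated ring is antiaromatic.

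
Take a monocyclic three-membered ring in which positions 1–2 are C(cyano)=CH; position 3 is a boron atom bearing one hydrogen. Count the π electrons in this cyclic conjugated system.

2

All ring atoms are sp² and supply a p orbital to the ring (the double-bond atoms are sp², each contributing one p electron; the boron has an empty p orbital); the conjugation is uninterrupted.
Counting π electrons: 1 × 2 = 2 from the double-bond unit + 0 from the BH atom = 2.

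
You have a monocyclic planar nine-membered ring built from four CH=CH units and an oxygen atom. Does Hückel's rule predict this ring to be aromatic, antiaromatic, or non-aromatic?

Every ring atom contributes a p orbital perpendicular to the ring (every atom in a ring double bond is sp² and brings one electron to the p orbital; the oxygen donates one lone pair from its p orbital), so the π system is cyclic and fully conjugated.
Tallying contributions gives 4 × 2 = 8 from the double-bond units + 2 from the O atom = 10.
10 = 4(2) + 2, which satisfies Hückel's 4n+2 rule.

Aromatic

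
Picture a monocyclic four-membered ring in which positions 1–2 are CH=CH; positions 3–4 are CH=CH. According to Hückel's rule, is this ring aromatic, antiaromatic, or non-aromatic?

Check conjugation: each doubly-bonded ring atom is sp² with one p-orbital electron — every position has a p orbital, so the cyclic π system is continuous.
Counting π electrons: 2 × 2 = 4 from the 2 double-bond units.
A 4n π count (4, n = 1) in a planar conjugated ring means antiaromatic.
This is cyclobutadiene.

Antiaromatic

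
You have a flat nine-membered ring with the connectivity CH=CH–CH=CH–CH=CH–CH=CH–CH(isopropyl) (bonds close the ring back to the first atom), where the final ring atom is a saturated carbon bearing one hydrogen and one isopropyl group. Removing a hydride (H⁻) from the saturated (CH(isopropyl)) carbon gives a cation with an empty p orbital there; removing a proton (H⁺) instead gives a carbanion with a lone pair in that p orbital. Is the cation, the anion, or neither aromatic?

The anion

Once that carbon is sp², every ring atom has a p orbital and both ions are fully conjugated.
Cation: 4 × 2 + 0 = 8 π electrons → 4(2), antiaromatic.
Anion: 4 × 2 + 2 = 10 π electrons → 4(2)+2, aromatic.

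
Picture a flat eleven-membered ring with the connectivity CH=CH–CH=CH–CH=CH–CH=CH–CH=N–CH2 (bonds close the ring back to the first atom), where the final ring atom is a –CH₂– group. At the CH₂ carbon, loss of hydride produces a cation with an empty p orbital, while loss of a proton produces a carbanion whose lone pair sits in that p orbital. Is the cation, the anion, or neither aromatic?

In either ion the ring is fully conjugated: every atom, including the new sp² carbon, supplies a p orbital.
Cation: 5 × 2 + 0 = 10 π electrons → 4(2)+2, aromatic.
Anion: 5 × 2 + 2 = 12 π electrons → 4(3), antiaromatic.

The cation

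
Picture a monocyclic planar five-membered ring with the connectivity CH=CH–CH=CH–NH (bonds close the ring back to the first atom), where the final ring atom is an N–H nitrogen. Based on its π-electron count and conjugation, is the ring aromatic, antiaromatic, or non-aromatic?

Aromatic

Every ring atom contributes a p orbital perpendicular to the ring (each doubly-bonded ring atom is sp² with one p-orbital electron; the pyrrole-type nitrogen donates its lone pair from the p orbital), so the π system is cyclic and fully conjugated.
π-electron count: 2 × 2 = 4 from the double-bond units + 2 from the NH atom = 6.
Since 6 = 4·1 + 2, the ring meets the 4n+2 criterion.
This is pyrrole.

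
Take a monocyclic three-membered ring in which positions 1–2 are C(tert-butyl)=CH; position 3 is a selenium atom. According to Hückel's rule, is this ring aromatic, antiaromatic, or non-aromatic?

Antiaromatic

All ring atoms are sp² and supply a p orbital to the ring (the double-bond atoms are sp², each contributing one p electron; the selenium donates one lone pair from its p orbital); the conjugation is uninterrupted.
Tallying contributions gives 1 × 2 = 2 from the double-bond unit + 2 from the Se atom = 4.
With 4 = 4·1 π electrons, Hückel's rule classifies the planar ring as antiaromatic.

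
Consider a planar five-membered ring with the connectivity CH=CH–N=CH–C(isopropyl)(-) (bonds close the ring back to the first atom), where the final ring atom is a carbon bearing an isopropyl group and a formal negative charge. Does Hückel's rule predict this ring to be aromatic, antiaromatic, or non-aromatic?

Aromatic

Check conjugation: the double-bond atoms are sp², each contributing one p electron; each sp² =N– keeps its lone pair in-plane and puts one electron into the π system; the carbanion's lone pair occupies the p orbital — every position has a p orbital, so the cyclic π system is continuous.
Counting π electrons: 2 × 2 = 4 from the double-bond units + 2 from the C(isopropyl)(-) atom = 6.
6 = 4(1) + 2, which satisfies Hückel's 4n+2 rule.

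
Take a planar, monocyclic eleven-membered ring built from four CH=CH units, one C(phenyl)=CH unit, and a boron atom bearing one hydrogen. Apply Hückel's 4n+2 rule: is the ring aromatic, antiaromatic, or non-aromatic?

Aromatic

The p orbitals form a continuous loop: each doubly-bonded ring atom is sp² with one p-orbital electron; the boron has an empty p orbital. The ring is fully conjugated.
Tallying contributions gives 5 × 2 = 10 from the double-bond units + 0 from the BH atom = 10.
Since 10 = 4·2 + 2, the ring meets the 4n+2 criterion.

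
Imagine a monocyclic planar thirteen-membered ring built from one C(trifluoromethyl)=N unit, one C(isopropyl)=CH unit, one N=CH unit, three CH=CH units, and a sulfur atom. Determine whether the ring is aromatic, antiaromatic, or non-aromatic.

The p orbitals form a continuous loop: each doubly-bonded ring atom is sp² with one p-orbital electron; the doubly-bonded nitrogens are pyridine-type — their lone pairs lie in the ring plane, leaving one electron in the p orbital; the sulfur donates one lone pair from its p orbital. The ring is fully conjugated.
Adding the contributions, 6 × 2 = 12 from the double-bond units + 2 from the S atom = 14.
Since 14 = 4·3 + 2, the ring meets the 4n+2 criterion.

Aromatic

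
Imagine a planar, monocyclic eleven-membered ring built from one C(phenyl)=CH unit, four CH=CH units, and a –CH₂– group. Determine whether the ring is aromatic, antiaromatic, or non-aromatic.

Non-aromatic

The CH2 carbon is saturated: the tetrahedral CH₂ carbon is sp³ and has no p orbital in the ring π system. Conjugation is not continuous around the ring.
Broken conjugation rules out both aromaticity and antiaromaticity.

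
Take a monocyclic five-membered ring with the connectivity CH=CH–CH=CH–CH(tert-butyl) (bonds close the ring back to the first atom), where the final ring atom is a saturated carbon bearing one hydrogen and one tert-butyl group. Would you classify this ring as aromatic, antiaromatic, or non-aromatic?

Because that saturated carbon is sp³ and has no p orbital in the ring π system at the CH(tert-butyl) position, the π system cannot extend all the way around the ring.
A ring that is not fully conjugated cannot be aromatic or antiaromatic regardless of its π-electron count.

Non-aromatic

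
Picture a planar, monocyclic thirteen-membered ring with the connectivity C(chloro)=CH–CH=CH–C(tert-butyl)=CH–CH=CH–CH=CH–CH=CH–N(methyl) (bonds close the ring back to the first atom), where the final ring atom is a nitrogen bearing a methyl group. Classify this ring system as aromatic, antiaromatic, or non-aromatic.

Aromatic

Every ring atom contributes a p orbital perpendicular to the ring (every atom in a ring double bond is sp² and brings one electron to the p orbital; the pyrrole-type nitrogen donates its lone pair from the p orbital), so the π system is cyclic and fully conjugated.
π-electron count: 6 × 2 = 12 from the double-bond units + 2 from the N(methyl) atom = 14.
Since 14 = 4·3 + 2, the ring meets the 4n+2 criterion.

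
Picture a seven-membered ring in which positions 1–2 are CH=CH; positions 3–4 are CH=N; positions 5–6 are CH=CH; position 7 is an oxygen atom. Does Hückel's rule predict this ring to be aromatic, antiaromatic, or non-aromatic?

All ring atoms are sp² and supply a p orbital to the ring (each doubly-bonded ring atom is sp² with one p-orbital electron; the doubly-bonded nitrogens are pyridine-type — their lone pairs lie in the ring plane, leaving one electron in the p orbital; the oxygen donates one lone pair from its p orbital); the conjugation is uninterrupted.
π-electron count: 3 × 2 = 6 from the double-bond units + 2 from the O atom = 8.
8 = 4(2); a planar, fully conjugated 4n system is antiaromatic.

Antiaromatic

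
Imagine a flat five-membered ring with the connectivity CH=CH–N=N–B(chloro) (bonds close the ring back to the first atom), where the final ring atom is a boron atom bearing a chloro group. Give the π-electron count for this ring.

Every ring atom contributes a p orbital perpendicular to the ring (the double-bond atoms are sp², each contributing one p electron; each sp² =N– keeps its lone pair in-plane and puts one electron into the π system; the boron has an empty p orbital), so the π system is cyclic and fully conjugated.
Tallying contributions gives 2 × 2 = 4 from the double-bond units + 0 from the B(chloro) atom = 4.

4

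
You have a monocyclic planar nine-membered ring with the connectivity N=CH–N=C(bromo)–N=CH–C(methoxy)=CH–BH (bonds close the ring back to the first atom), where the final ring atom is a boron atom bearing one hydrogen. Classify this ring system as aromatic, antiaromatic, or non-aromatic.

Check conjugation: each doubly-bonded ring atom is sp² with one p-orbital electron; each =N– nitrogen is pyridine-type (lone pair in the sp² plane, one electron in the p orbital); the boron has an empty p orbital — every position has a p orbital, so the cyclic π system is continuous.
Tallying contributions gives 4 × 2 = 8 from the double-bond units + 0 from the BH atom = 8.
A 4n π count (8, n = 2) in a planar conjugated ring means antiaromatic.

Antiaromatic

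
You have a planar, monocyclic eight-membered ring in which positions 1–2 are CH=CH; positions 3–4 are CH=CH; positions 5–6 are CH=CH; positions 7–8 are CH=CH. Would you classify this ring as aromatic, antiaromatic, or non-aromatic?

Check conjugation: each doubly-bonded ring atom is sp² with one p-orbital electron — every position has a p orbital, so the cyclic π system is continuous.
Adding the contributions, 4 × 2 = 8 from the 4 double-bond units.
8 = 4(2); a planar, fully conjugated 4n system is antiaromatic.
This is cyclooctatetraene.

Antiaromatic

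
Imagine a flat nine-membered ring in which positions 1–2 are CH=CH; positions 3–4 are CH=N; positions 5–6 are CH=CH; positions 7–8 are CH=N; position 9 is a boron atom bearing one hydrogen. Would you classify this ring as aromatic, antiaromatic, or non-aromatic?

All ring atoms are sp² and supply a p orbital to the ring (the double-bond atoms are sp², each contributing one p electron; each sp² =N– keeps its lone pair in-plane and puts one electron into the π system; the boron has an empty p orbital); the conjugation is uninterrupted.
Tallying contributions gives 4 × 2 = 8 from the double-bond units + 0 from the BH atom = 8.
8 = 4(2); a planar, fully conjugated 4n system is antiaromatic.

Antiaromatic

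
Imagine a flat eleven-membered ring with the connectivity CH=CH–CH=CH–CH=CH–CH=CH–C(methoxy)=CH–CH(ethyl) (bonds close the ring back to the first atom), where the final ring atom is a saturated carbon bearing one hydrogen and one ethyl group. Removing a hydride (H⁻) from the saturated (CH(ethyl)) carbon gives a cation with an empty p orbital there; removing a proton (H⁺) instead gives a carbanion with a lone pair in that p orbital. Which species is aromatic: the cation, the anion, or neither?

The cation

Both ions have a continuous loop of p orbitals — each ring atom is sp².
Cation: 5 × 2 + 0 = 10 π electrons → 4(2)+2, aromatic.
Anion: 5 × 2 + 2 = 12 π electrons → 4(3), antiaromatic.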